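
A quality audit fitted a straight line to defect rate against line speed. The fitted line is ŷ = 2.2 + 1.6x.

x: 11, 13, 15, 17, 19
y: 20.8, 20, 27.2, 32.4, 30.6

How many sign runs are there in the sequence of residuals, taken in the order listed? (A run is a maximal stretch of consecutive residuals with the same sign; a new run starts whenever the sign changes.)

x=11: ŷ = 2.2 + 1.6·11 = 19.8; e = 20.8 − 19.8 = 1
x=13: ŷ = 2.2 + 1.6·13 = 23; e = 20 − 23 = -3
x=15: ŷ = 2.2 + 1.6·15 = 26.2; e = 27.2 − 26.2 = 1
x=17: ŷ = 2.2 + 1.6·17 = 29.4; e = 32.4 − 29.4 = 3
x=19: ŷ = 2.2 + 1.6·19 = 32.6; e = 30.6 − 32.6 = -2
Signs: + − + + −
Runs: +×1, −×1, +×2, −×1 → 4

4 runs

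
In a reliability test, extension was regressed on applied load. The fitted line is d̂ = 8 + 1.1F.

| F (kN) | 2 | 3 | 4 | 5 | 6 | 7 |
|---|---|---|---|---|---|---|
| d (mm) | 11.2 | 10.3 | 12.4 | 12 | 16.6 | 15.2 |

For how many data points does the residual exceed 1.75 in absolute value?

1

F=2: d̂ = 8 + 1.1·2 = 10.2; r = 11.2 − 10.2 = 1
F=3: d̂ = 8 + 1.1·3 = 11.3; r = 10.3 − 11.3 = -1
F=4: d̂ = 8 + 1.1·4 = 12.4; r = 12.4 − 12.4 = 0
F=5: d̂ = 8 + 1.1·5 = 13.5; r = 12 − 13.5 = -1.5
F=6: d̂ = 8 + 1.1·6 = 14.6; r = 16.6 − 14.6 = 2
F=7: d̂ = 8 + 1.1·7 = 15.7; r = 15.2 − 15.7 = -0.5
|r| > 1.75: F=6 (|r|=2) → 1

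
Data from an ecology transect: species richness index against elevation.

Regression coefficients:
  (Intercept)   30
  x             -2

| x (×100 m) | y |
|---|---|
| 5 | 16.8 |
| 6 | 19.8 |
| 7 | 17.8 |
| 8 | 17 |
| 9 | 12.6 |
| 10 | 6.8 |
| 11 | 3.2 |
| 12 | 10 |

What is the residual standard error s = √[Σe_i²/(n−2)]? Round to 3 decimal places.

s = 3.544

x=5: ŷ = 30 − 2·5 = 20; e = 16.8 − 20 = -3.2
x=6: ŷ = 30 − 2·6 = 18; e = 19.8 − 18 = 1.8
x=7: ŷ = 30 − 2·7 = 16; e = 17.8 − 16 = 1.8
x=8: ŷ = 30 − 2·8 = 14; e = 17 − 14 = 3
x=9: ŷ = 30 − 2·9 = 12; e = 12.6 − 12 = 0.6
x=10: ŷ = 30 − 2·10 = 10; e = 6.8 − 10 = -3.2
x=11: ŷ = 30 − 2·11 = 8; e = 3.2 − 8 = -4.8
x=12: ŷ = 30 − 2·12 = 6; e = 10 − 6 = 4
SSE = 10.24 + 3.24 + 3.24 + 9 + 0.36 + 10.24 + 23.04 + 16 = 75.36
s = √(75.36/6) = √12.56 ≈ 3.544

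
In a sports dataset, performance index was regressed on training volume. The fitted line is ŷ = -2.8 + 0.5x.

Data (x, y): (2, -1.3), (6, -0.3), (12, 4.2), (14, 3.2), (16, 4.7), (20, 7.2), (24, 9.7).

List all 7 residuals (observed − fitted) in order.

x=2: ŷ = -2.8 + 0.5·2 = -1.8; e = -1.3 − (-1.8) = 0.5
x=6: ŷ = -2.8 + 0.5·6 = 0.2; e = -0.3 − 0.2 = -0.5
x=12: ŷ = -2.8 + 0.5·12 = 3.2; e = 4.2 − 3.2 = 1
x=14: ŷ = -2.8 + 0.5·14 = 4.2; e = 3.2 − 4.2 = -1
x=16: ŷ = -2.8 + 0.5·16 = 5.2; e = 4.7 − 5.2 = -0.5
x=20: ŷ = -2.8 + 0.5·20 = 7.2; e = 7.2 − 7.2 = 0
x=24: ŷ = -2.8 + 0.5·24 = 9.2; e = 9.7 − 9.2 = 0.5

0.5, -0.5, 1, -1, -0.5, 0, 0.5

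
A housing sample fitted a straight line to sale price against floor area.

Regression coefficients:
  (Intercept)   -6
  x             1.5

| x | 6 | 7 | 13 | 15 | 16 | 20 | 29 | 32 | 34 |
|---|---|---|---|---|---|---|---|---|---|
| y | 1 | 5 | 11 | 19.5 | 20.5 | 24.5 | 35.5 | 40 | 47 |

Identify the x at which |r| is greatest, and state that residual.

x = 15, r = 3

x=6: ŷ = -6 + 1.5·6 = 3; r = 1 − 3 = -2
x=7: ŷ = -6 + 1.5·7 = 4.5; r = 5 − 4.5 = 0.5
x=13: ŷ = -6 + 1.5·13 = 13.5; r = 11 − 13.5 = -2.5
x=15: ŷ = -6 + 1.5·15 = 16.5; r = 19.5 − 16.5 = 3
x=16: ŷ = -6 + 1.5·16 = 18; r = 20.5 − 18 = 2.5
x=20: ŷ = -6 + 1.5·20 = 24; r = 24.5 − 24 = 0.5
x=29: ŷ = -6 + 1.5·29 = 37.5; r = 35.5 − 37.5 = -2
x=32: ŷ = -6 + 1.5·32 = 42; r = 40 − 42 = -2
x=34: ŷ = -6 + 1.5·34 = 45; r = 47 − 45 = 2
Largest |r| is 3 at x = 15, residual 3.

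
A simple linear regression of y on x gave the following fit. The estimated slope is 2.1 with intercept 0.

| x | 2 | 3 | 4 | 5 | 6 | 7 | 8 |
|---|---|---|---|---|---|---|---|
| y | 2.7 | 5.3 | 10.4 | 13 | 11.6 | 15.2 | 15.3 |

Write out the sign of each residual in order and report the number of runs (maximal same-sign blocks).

5 runs

x=2: ŷ = 2.1·2 = 4.2; e = 2.7 − 4.2 = -1.5
x=3: ŷ = 2.1·3 = 6.3; e = 5.3 − 6.3 = -1
x=4: ŷ = 2.1·4 = 8.4; e = 10.4 − 8.4 = 2
x=5: ŷ = 2.1·5 = 10.5; e = 13 − 10.5 = 2.5
x=6: ŷ = 2.1·6 = 12.6; e = 11.6 − 12.6 = -1
x=7: ŷ = 2.1·7 = 14.7; e = 15.2 − 14.7 = 0.5
x=8: ŷ = 2.1·8 = 16.8; e = 15.3 − 16.8 = -1.5
Signs: − − + + − + −
Runs: −×2, +×2, −×1, +×1, −×1 → 5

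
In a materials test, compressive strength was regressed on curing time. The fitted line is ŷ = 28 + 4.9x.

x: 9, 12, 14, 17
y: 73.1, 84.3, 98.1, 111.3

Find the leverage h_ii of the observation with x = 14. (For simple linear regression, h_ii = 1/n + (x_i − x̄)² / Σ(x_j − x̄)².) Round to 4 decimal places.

x̄ = (9 + 12 + 14 + 17)/4 = 13
Σ(x − x̄)² = 16 + 1 + 1 + 16 = 34
h = 1/4 + (1)²/34 = 0.25 + 0.0294118 = 0.2794

h = 0.2794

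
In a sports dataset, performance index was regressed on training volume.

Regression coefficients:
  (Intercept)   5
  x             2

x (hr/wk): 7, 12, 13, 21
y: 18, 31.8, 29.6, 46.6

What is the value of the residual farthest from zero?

r = 2.8

x=7: ŷ = 5 + 2·7 = 19; r = 18 − 19 = -1
x=12: ŷ = 5 + 2·12 = 29; r = 31.8 − 29 = 2.8
x=13: ŷ = 5 + 2·13 = 31; r = 29.6 − 31 = -1.4
x=21: ŷ = 5 + 2·21 = 47; r = 46.6 − 47 = -0.4
Largest |r| is 2.8 at x = 12, residual 2.8.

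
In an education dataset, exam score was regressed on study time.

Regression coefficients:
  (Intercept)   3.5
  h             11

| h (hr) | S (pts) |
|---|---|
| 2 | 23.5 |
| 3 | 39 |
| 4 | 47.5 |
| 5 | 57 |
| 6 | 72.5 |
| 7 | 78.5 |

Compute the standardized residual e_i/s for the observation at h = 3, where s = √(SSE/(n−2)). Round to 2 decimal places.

h=2: ŷ = 3.5 + 11·2 = 25.5; e = 23.5 − 25.5 = -2
h=3: ŷ = 3.5 + 11·3 = 36.5; e = 39 − 36.5 = 2.5
h=4: ŷ = 3.5 + 11·4 = 47.5; e = 47.5 − 47.5 = 0
h=5: ŷ = 3.5 + 11·5 = 58.5; e = 57 − 58.5 = -1.5
h=6: ŷ = 3.5 + 11·6 = 69.5; e = 72.5 − 69.5 = 3
h=7: ŷ = 3.5 + 11·7 = 80.5; e = 78.5 − 80.5 = -2
SSE = 4 + 6.25 + 0 + 2.25 + 9 + 4 = 25.5
s = √(25.5/4) = 2.52488
e/s = 2.5 / 2.52488 = 0.99

0.99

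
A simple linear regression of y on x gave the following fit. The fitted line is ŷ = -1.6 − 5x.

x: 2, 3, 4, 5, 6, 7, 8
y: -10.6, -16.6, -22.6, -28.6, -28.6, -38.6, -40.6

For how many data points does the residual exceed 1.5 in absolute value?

3

x=2: ŷ = -1.6 − 5·2 = -11.6; e = -10.6 − (-11.6) = 1
x=3: ŷ = -1.6 − 5·3 = -16.6; e = -16.6 − (-16.6) = 0
x=4: ŷ = -1.6 − 5·4 = -21.6; e = -22.6 − (-21.6) = -1
x=5: ŷ = -1.6 − 5·5 = -26.6; e = -28.6 − (-26.6) = -2
x=6: ŷ = -1.6 − 5·6 = -31.6; e = -28.6 − (-31.6) = 3
x=7: ŷ = -1.6 − 5·7 = -36.6; e = -38.6 − (-36.6) = -2
x=8: ŷ = -1.6 − 5·8 = -41.6; e = -40.6 − (-41.6) = 1
|e| > 1.5: x=5 (|e|=2), x=6 (|e|=3), x=7 (|e|=2) → 3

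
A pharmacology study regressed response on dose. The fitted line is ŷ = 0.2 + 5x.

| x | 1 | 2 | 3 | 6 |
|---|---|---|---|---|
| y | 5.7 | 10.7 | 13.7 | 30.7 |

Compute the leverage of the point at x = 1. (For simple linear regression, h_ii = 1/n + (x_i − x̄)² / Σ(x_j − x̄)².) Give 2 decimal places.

h = 0.54

x̄ = (1 + 2 + 3 + 6)/4 = 3
Σ(x − x̄)² = 4 + 1 + 0 + 9 = 14
h = 1/4 + (-2)²/14 = 0.25 + 0.285714 = 0.54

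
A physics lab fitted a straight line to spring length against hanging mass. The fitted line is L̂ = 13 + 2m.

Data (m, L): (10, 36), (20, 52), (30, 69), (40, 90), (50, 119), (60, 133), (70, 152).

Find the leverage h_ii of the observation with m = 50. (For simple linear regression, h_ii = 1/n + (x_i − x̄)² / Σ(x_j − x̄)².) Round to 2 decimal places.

h = 0.18

m̄ = (10 + 20 + 30 + 40 + 50 + 60 + 70)/7 = 40
Σ(m − m̄)² = 900 + 400 + 100 + 0 + 100 + 400 + 900 = 2800
h = 1/7 + (10)²/2800 = 0.142857 + 0.0357143 = 0.18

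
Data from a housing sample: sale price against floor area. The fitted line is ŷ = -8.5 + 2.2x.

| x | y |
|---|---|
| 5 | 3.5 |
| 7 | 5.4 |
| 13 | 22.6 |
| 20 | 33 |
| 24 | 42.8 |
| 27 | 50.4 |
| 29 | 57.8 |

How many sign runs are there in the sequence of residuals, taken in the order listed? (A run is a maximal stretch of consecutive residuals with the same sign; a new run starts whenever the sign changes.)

5 runs

x=5: ŷ = -8.5 + 2.2·5 = 2.5; r = 3.5 − 2.5 = 1
x=7: ŷ = -8.5 + 2.2·7 = 6.9; r = 5.4 − 6.9 = -1.5
x=13: ŷ = -8.5 + 2.2·13 = 20.1; r = 22.6 − 20.1 = 2.5
x=20: ŷ = -8.5 + 2.2·20 = 35.5; r = 33 − 35.5 = -2.5
x=24: ŷ = -8.5 + 2.2·24 = 44.3; r = 42.8 − 44.3 = -1.5
x=27: ŷ = -8.5 + 2.2·27 = 50.9; r = 50.4 − 50.9 = -0.5
x=29: ŷ = -8.5 + 2.2·29 = 55.3; r = 57.8 − 55.3 = 2.5
Signs: + − + − − − +
Runs: +×1, −×1, +×1, −×3, +×1 → 5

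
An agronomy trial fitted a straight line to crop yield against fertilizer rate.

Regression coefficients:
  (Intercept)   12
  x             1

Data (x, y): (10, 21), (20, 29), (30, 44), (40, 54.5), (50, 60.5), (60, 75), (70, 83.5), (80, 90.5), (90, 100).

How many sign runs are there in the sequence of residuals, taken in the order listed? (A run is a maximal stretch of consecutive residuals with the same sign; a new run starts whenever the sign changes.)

x=10: ŷ = 12 + 10 = 22; e = 21 − 22 = -1
x=20: ŷ = 12 + 20 = 32; e = 29 − 32 = -3
x=30: ŷ = 12 + 30 = 42; e = 44 − 42 = 2
x=40: ŷ = 12 + 40 = 52; e = 54.5 − 52 = 2.5
x=50: ŷ = 12 + 50 = 62; e = 60.5 − 62 = -1.5
x=60: ŷ = 12 + 60 = 72; e = 75 − 72 = 3
x=70: ŷ = 12 + 70 = 82; e = 83.5 − 82 = 1.5
x=80: ŷ = 12 + 80 = 92; e = 90.5 − 92 = -1.5
x=90: ŷ = 12 + 90 = 102; e = 100 − 102 = -2
Signs: − − + + − + + − −
Runs: −×2, +×2, −×1, +×2, −×2 → 5

5 runs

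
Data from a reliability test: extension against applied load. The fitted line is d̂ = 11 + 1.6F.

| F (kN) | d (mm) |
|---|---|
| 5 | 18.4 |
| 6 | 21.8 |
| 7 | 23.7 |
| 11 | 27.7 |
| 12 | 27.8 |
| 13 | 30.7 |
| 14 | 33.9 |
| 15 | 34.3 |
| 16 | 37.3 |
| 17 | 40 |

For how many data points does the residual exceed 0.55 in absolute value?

9

F=5: d̂ = 11 + 1.6·5 = 19; r = 18.4 − 19 = -0.6
F=6: d̂ = 11 + 1.6·6 = 20.6; r = 21.8 − 20.6 = 1.2
F=7: d̂ = 11 + 1.6·7 = 22.2; r = 23.7 − 22.2 = 1.5
F=11: d̂ = 11 + 1.6·11 = 28.6; r = 27.7 − 28.6 = -0.9
F=12: d̂ = 11 + 1.6·12 = 30.2; r = 27.8 − 30.2 = -2.4
F=13: d̂ = 11 + 1.6·13 = 31.8; r = 30.7 − 31.8 = -1.1
F=14: d̂ = 11 + 1.6·14 = 33.4; r = 33.9 − 33.4 = 0.5
F=15: d̂ = 11 + 1.6·15 = 35; r = 34.3 − 35 = -0.7
F=16: d̂ = 11 + 1.6·16 = 36.6; r = 37.3 − 36.6 = 0.7
F=17: d̂ = 11 + 1.6·17 = 38.2; r = 40 − 38.2 = 1.8
|r| > 0.55: F=5 (|r|=0.6), F=6 (|r|=1.2), F=7 (|r|=1.5), F=11 (|r|=0.9), F=12 (|r|=2.4), F=13 (|r|=1.1), F=15 (|r|=0.7), F=16 (|r|=0.7), F=17 (|r|=1.8) → 9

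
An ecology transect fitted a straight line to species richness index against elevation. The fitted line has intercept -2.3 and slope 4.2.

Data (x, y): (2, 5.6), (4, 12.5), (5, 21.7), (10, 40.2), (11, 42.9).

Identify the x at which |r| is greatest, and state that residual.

x = 5, r = 3

x=2: ŷ = -2.3 + 4.2·2 = 6.1; r = 5.6 − 6.1 = -0.5
x=4: ŷ = -2.3 + 4.2·4 = 14.5; r = 12.5 − 14.5 = -2
x=5: ŷ = -2.3 + 4.2·5 = 18.7; r = 21.7 − 18.7 = 3
x=10: ŷ = -2.3 + 4.2·10 = 39.7; r = 40.2 − 39.7 = 0.5
x=11: ŷ = -2.3 + 4.2·11 = 43.9; r = 42.9 − 43.9 = -1
Largest |r| is 3 at x = 5, residual 3.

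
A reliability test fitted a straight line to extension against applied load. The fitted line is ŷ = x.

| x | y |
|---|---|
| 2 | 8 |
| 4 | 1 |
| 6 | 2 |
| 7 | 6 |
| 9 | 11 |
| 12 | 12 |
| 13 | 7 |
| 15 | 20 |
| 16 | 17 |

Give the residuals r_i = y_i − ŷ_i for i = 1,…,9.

x=2: ŷ = 2 = 2; r = 8 − 2 = 6
x=4: ŷ = 4 = 4; r = 1 − 4 = -3
x=6: ŷ = 6 = 6; r = 2 − 6 = -4
x=7: ŷ = 7 = 7; r = 6 − 7 = -1
x=9: ŷ = 9 = 9; r = 11 − 9 = 2
x=12: ŷ = 12 = 12; r = 12 − 12 = 0
x=13: ŷ = 13 = 13; r = 7 − 13 = -6
x=15: ŷ = 15 = 15; r = 20 − 15 = 5
x=16: ŷ = 16 = 16; r = 17 − 16 = 1

6, -3, -4, -1, 2, 0, -6, 5, 1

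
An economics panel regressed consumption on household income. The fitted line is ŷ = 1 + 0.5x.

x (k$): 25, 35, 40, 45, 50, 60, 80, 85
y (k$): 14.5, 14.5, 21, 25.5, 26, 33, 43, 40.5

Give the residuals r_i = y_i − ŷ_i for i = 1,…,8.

1, -4, 0, 2, 0, 2, 2, -3

x=25: ŷ = 1 + 0.5·25 = 13.5; r = 14.5 − 13.5 = 1
x=35: ŷ = 1 + 0.5·35 = 18.5; r = 14.5 − 18.5 = -4
x=40: ŷ = 1 + 0.5·40 = 21; r = 21 − 21 = 0
x=45: ŷ = 1 + 0.5·45 = 23.5; r = 25.5 − 23.5 = 2
x=50: ŷ = 1 + 0.5·50 = 26; r = 26 − 26 = 0
x=60: ŷ = 1 + 0.5·60 = 31; r = 33 − 31 = 2
x=80: ŷ = 1 + 0.5·80 = 41; r = 43 − 41 = 2
x=85: ŷ = 1 + 0.5·85 = 43.5; r = 40.5 − 43.5 = -3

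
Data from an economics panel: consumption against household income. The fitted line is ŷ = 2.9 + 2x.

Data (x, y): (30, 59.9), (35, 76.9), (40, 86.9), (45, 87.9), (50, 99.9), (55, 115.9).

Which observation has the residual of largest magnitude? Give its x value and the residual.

x=30: ŷ = 2.9 + 2·30 = 62.9; r = 59.9 − 62.9 = -3
x=35: ŷ = 2.9 + 2·35 = 72.9; r = 76.9 − 72.9 = 4
x=40: ŷ = 2.9 + 2·40 = 82.9; r = 86.9 − 82.9 = 4
x=45: ŷ = 2.9 + 2·45 = 92.9; r = 87.9 − 92.9 = -5
x=50: ŷ = 2.9 + 2·50 = 102.9; r = 99.9 − 102.9 = -3
x=55: ŷ = 2.9 + 2·55 = 112.9; r = 115.9 − 112.9 = 3
Largest |r| is 5 at x = 45, residual -5.

x = 45, r = -5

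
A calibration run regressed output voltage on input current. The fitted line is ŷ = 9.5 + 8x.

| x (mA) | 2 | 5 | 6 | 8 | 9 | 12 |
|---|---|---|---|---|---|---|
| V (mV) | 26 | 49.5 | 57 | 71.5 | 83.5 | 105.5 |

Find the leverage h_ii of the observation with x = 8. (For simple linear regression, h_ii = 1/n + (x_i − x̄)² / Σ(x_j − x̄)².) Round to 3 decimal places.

h = 0.183

x̄ = (2 + 5 + 6 + 8 + 9 + 12)/6 = 7
Σ(x − x̄)² = 25 + 4 + 1 + 1 + 4 + 25 = 60
h = 1/6 + (1)²/60 = 0.166667 + 0.0166667 = 0.183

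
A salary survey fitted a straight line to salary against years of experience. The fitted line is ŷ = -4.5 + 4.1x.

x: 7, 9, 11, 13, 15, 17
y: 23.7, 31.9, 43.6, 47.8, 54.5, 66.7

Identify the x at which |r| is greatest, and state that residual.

x=7: ŷ = -4.5 + 4.1·7 = 24.2; r = 23.7 − 24.2 = -0.5
x=9: ŷ = -4.5 + 4.1·9 = 32.4; r = 31.9 − 32.4 = -0.5
x=11: ŷ = -4.5 + 4.1·11 = 40.6; r = 43.6 − 40.6 = 3
x=13: ŷ = -4.5 + 4.1·13 = 48.8; r = 47.8 − 48.8 = -1
x=15: ŷ = -4.5 + 4.1·15 = 57; r = 54.5 − 57 = -2.5
x=17: ŷ = -4.5 + 4.1·17 = 65.2; r = 66.7 − 65.2 = 1.5
Largest |r| is 3 at x = 11, residual 3.

x = 11, r = 3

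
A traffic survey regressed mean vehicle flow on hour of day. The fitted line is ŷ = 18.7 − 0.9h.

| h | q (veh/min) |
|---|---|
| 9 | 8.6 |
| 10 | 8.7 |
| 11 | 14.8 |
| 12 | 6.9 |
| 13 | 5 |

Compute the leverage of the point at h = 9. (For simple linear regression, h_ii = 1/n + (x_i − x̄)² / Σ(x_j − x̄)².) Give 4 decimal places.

h = 0.6000

h̄ = (9 + 10 + 11 + 12 + 13)/5 = 11
Σ(h − h̄)² = 4 + 1 + 0 + 1 + 4 = 10
h = 1/5 + (-2)²/10 = 0.2 + 0.4 = 0.6000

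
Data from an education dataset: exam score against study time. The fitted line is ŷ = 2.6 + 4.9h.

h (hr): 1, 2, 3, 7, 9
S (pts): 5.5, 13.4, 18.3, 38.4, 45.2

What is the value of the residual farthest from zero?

e = -2

h=1: ŷ = 2.6 + 4.9·1 = 7.5; e = 5.5 − 7.5 = -2
h=2: ŷ = 2.6 + 4.9·2 = 12.4; e = 13.4 − 12.4 = 1
h=3: ŷ = 2.6 + 4.9·3 = 17.3; e = 18.3 − 17.3 = 1
h=7: ŷ = 2.6 + 4.9·7 = 36.9; e = 38.4 − 36.9 = 1.5
h=9: ŷ = 2.6 + 4.9·9 = 46.7; e = 45.2 − 46.7 = -1.5
Largest |e| is 2 at h = 1, residual -2.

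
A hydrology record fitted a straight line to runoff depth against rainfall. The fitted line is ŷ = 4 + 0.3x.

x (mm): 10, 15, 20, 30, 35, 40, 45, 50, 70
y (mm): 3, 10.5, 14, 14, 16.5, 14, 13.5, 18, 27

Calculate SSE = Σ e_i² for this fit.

SSE = 66

x=10: ŷ = 4 + 0.3·10 = 7; e = 3 − 7 = -4
x=15: ŷ = 4 + 0.3·15 = 8.5; e = 10.5 − 8.5 = 2
x=20: ŷ = 4 + 0.3·20 = 10; e = 14 − 10 = 4
x=30: ŷ = 4 + 0.3·30 = 13; e = 14 − 13 = 1
x=35: ŷ = 4 + 0.3·35 = 14.5; e = 16.5 − 14.5 = 2
x=40: ŷ = 4 + 0.3·40 = 16; e = 14 − 16 = -2
x=45: ŷ = 4 + 0.3·45 = 17.5; e = 13.5 − 17.5 = -4
x=50: ŷ = 4 + 0.3·50 = 19; e = 18 − 19 = -1
x=70: ŷ = 4 + 0.3·70 = 25; e = 27 − 25 = 2
SSE = 16 + 4 + 16 + 1 + 4 + 4 + 16 + 1 + 4 = 66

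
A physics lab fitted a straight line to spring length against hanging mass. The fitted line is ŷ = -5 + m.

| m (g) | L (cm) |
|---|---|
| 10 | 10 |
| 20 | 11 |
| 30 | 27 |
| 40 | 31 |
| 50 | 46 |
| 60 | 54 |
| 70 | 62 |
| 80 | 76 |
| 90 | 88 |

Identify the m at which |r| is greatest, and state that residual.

m = 10, r = 5

m=10: ŷ = -5 + 10 = 5; r = 10 − 5 = 5
m=20: ŷ = -5 + 20 = 15; r = 11 − 15 = -4
m=30: ŷ = -5 + 30 = 25; r = 27 − 25 = 2
m=40: ŷ = -5 + 40 = 35; r = 31 − 35 = -4
m=50: ŷ = -5 + 50 = 45; r = 46 − 45 = 1
m=60: ŷ = -5 + 60 = 55; r = 54 − 55 = -1
m=70: ŷ = -5 + 70 = 65; r = 62 − 65 = -3
m=80: ŷ = -5 + 80 = 75; r = 76 − 75 = 1
m=90: ŷ = -5 + 90 = 85; r = 88 − 85 = 3
Largest |r| is 5 at m = 10, residual 5.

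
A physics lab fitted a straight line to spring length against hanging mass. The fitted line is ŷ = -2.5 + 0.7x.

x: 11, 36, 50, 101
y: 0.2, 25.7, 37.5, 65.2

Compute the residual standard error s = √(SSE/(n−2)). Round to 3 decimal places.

s = 5.831

x=11: ŷ = -2.5 + 0.7·11 = 5.2; r = 0.2 − 5.2 = -5
x=36: ŷ = -2.5 + 0.7·36 = 22.7; r = 25.7 − 22.7 = 3
x=50: ŷ = -2.5 + 0.7·50 = 32.5; r = 37.5 − 32.5 = 5
x=101: ŷ = -2.5 + 0.7·101 = 68.2; r = 65.2 − 68.2 = -3
SSE = 25 + 9 + 25 + 9 = 68
s = √(68/2) = √34 ≈ 5.831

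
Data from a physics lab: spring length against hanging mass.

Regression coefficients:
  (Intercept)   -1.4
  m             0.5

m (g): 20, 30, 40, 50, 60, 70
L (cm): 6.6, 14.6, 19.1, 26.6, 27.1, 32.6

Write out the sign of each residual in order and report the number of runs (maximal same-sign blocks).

m=20: L̂ = -1.4 + 0.5·20 = 8.6; e = 6.6 − 8.6 = -2
m=30: L̂ = -1.4 + 0.5·30 = 13.6; e = 14.6 − 13.6 = 1
m=40: L̂ = -1.4 + 0.5·40 = 18.6; e = 19.1 − 18.6 = 0.5
m=50: L̂ = -1.4 + 0.5·50 = 23.6; e = 26.6 − 23.6 = 3
m=60: L̂ = -1.4 + 0.5·60 = 28.6; e = 27.1 − 28.6 = -1.5
m=70: L̂ = -1.4 + 0.5·70 = 33.6; e = 32.6 − 33.6 = -1
Signs: − + + + − −
Runs: −×1, +×3, −×2 → 3

3 runs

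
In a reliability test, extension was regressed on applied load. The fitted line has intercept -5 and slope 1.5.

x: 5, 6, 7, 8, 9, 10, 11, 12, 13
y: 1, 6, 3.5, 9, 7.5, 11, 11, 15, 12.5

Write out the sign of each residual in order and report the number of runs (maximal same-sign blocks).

9 runs

x=5: ŷ = -5 + 1.5·5 = 2.5; e = 1 − 2.5 = -1.5
x=6: ŷ = -5 + 1.5·6 = 4; e = 6 − 4 = 2
x=7: ŷ = -5 + 1.5·7 = 5.5; e = 3.5 − 5.5 = -2
x=8: ŷ = -5 + 1.5·8 = 7; e = 9 − 7 = 2
x=9: ŷ = -5 + 1.5·9 = 8.5; e = 7.5 − 8.5 = -1
x=10: ŷ = -5 + 1.5·10 = 10; e = 11 − 10 = 1
x=11: ŷ = -5 + 1.5·11 = 11.5; e = 11 − 11.5 = -0.5
x=12: ŷ = -5 + 1.5·12 = 13; e = 15 − 13 = 2
x=13: ŷ = -5 + 1.5·13 = 14.5; e = 12.5 − 14.5 = -2
Signs: − + − + − + − + −
Runs: −×1, +×1, −×1, +×1, −×1, +×1, −×1, +×1, −×1 → 9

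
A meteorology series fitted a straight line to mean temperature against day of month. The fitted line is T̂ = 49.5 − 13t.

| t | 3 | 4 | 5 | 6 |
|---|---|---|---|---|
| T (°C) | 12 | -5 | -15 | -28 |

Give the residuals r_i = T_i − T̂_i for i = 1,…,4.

1.5, -2.5, 0.5, 0.5

t=3: T̂ = 49.5 − 13·3 = 10.5; r = 12 − 10.5 = 1.5
t=4: T̂ = 49.5 − 13·4 = -2.5; r = -5 − (-2.5) = -2.5
t=5: T̂ = 49.5 − 13·5 = -15.5; r = -15 − (-15.5) = 0.5
t=6: T̂ = 49.5 − 13·6 = -28.5; r = -28 − (-28.5) = 0.5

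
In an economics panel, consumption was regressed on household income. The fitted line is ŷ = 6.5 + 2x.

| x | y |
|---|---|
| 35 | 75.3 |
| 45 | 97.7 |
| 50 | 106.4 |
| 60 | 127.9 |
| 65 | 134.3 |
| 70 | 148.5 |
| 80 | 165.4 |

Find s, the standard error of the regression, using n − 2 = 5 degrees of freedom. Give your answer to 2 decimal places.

s = 1.73

x=35: ŷ = 6.5 + 2·35 = 76.5; r = 75.3 − 76.5 = -1.2
x=45: ŷ = 6.5 + 2·45 = 96.5; r = 97.7 − 96.5 = 1.2
x=50: ŷ = 6.5 + 2·50 = 106.5; r = 106.4 − 106.5 = -0.1
x=60: ŷ = 6.5 + 2·60 = 126.5; r = 127.9 − 126.5 = 1.4
x=65: ŷ = 6.5 + 2·65 = 136.5; r = 134.3 − 136.5 = -2.2
x=70: ŷ = 6.5 + 2·70 = 146.5; r = 148.5 − 146.5 = 2
x=80: ŷ = 6.5 + 2·80 = 166.5; r = 165.4 − 166.5 = -1.1
SSE = 1.44 + 1.44 + 0.01 + 1.96 + 4.84 + 4 + 1.21 = 14.9
s = √(14.9/5) = √2.98 ≈ 1.73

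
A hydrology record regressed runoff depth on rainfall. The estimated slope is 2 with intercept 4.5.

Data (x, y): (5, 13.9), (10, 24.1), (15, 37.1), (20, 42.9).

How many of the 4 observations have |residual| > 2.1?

x=5: ŷ = 4.5 + 2·5 = 14.5; r = 13.9 − 14.5 = -0.6
x=10: ŷ = 4.5 + 2·10 = 24.5; r = 24.1 − 24.5 = -0.4
x=15: ŷ = 4.5 + 2·15 = 34.5; r = 37.1 − 34.5 = 2.6
x=20: ŷ = 4.5 + 2·20 = 44.5; r = 42.9 − 44.5 = -1.6
|r| > 2.1: x=15 (|r|=2.6) → 1

1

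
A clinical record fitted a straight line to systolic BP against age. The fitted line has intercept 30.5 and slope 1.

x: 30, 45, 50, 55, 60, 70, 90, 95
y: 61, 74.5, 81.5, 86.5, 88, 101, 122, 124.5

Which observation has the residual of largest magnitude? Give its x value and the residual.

x = 60, r = -2.5

x=30: ŷ = 30.5 + 30 = 60.5; r = 61 − 60.5 = 0.5
x=45: ŷ = 30.5 + 45 = 75.5; r = 74.5 − 75.5 = -1
x=50: ŷ = 30.5 + 50 = 80.5; r = 81.5 − 80.5 = 1
x=55: ŷ = 30.5 + 55 = 85.5; r = 86.5 − 85.5 = 1
x=60: ŷ = 30.5 + 60 = 90.5; r = 88 − 90.5 = -2.5
x=70: ŷ = 30.5 + 70 = 100.5; r = 101 − 100.5 = 0.5
x=90: ŷ = 30.5 + 90 = 120.5; r = 122 − 120.5 = 1.5
x=95: ŷ = 30.5 + 95 = 125.5; r = 124.5 − 125.5 = -1
Largest |r| is 2.5 at x = 60, residual -2.5.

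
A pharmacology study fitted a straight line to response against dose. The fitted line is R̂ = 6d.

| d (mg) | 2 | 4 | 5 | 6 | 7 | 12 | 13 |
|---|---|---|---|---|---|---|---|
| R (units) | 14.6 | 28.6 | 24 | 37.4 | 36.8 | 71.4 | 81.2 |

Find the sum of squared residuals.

SSE = 103.52

d=2: R̂ = 6·2 = 12; e = 14.6 − 12 = 2.6
d=4: R̂ = 6·4 = 24; e = 28.6 − 24 = 4.6
d=5: R̂ = 6·5 = 30; e = 24 − 30 = -6
d=6: R̂ = 6·6 = 36; e = 37.4 − 36 = 1.4
d=7: R̂ = 6·7 = 42; e = 36.8 − 42 = -5.2
d=12: R̂ = 6·12 = 72; e = 71.4 − 72 = -0.6
d=13: R̂ = 6·13 = 78; e = 81.2 − 78 = 3.2
SSE = 6.76 + 21.16 + 36 + 1.96 + 27.04 + 0.36 + 10.24 = 103.52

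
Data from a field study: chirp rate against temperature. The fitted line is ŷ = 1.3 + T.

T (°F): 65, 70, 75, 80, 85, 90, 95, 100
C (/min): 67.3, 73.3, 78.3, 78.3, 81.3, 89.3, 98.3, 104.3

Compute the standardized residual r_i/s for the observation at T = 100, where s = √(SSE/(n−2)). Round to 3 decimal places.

0.949

T=65: ŷ = 1.3 + 65 = 66.3; r = 67.3 − 66.3 = 1
T=70: ŷ = 1.3 + 70 = 71.3; r = 73.3 − 71.3 = 2
T=75: ŷ = 1.3 + 75 = 76.3; r = 78.3 − 76.3 = 2
T=80: ŷ = 1.3 + 80 = 81.3; r = 78.3 − 81.3 = -3
T=85: ŷ = 1.3 + 85 = 86.3; r = 81.3 − 86.3 = -5
T=90: ŷ = 1.3 + 90 = 91.3; r = 89.3 − 91.3 = -2
T=95: ŷ = 1.3 + 95 = 96.3; r = 98.3 − 96.3 = 2
T=100: ŷ = 1.3 + 100 = 101.3; r = 104.3 − 101.3 = 3
SSE = 1 + 4 + 4 + 9 + 25 + 4 + 4 + 9 = 60
s = √(60/6) = 3.16228
r/s = 3 / 3.16228 = 0.949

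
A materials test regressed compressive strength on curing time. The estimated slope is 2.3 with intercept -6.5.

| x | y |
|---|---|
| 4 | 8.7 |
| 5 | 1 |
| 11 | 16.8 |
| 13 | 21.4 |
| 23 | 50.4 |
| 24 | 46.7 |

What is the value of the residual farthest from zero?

e = 6

x=4: ŷ = -6.5 + 2.3·4 = 2.7; e = 8.7 − 2.7 = 6
x=5: ŷ = -6.5 + 2.3·5 = 5; e = 1 − 5 = -4
x=11: ŷ = -6.5 + 2.3·11 = 18.8; e = 16.8 − 18.8 = -2
x=13: ŷ = -6.5 + 2.3·13 = 23.4; e = 21.4 − 23.4 = -2
x=23: ŷ = -6.5 + 2.3·23 = 46.4; e = 50.4 − 46.4 = 4
x=24: ŷ = -6.5 + 2.3·24 = 48.7; e = 46.7 − 48.7 = -2
Largest |e| is 6 at x = 4, residual 6.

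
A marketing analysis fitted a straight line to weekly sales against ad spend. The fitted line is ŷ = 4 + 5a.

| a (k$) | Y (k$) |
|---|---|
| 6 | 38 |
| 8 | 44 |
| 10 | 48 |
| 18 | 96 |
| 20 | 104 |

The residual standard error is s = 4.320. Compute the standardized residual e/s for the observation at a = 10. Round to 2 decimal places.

ŷ = 4 + 5·10 = 54
e = 48 − 54 = -6
e/s = -6 / 4.320 = -1.39

-1.39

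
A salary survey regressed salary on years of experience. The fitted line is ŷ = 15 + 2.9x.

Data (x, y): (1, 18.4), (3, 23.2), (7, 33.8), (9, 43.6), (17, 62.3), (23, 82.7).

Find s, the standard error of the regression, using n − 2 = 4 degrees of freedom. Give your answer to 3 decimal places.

x=1: ŷ = 15 + 2.9·1 = 17.9; e = 18.4 − 17.9 = 0.5
x=3: ŷ = 15 + 2.9·3 = 23.7; e = 23.2 − 23.7 = -0.5
x=7: ŷ = 15 + 2.9·7 = 35.3; e = 33.8 − 35.3 = -1.5
x=9: ŷ = 15 + 2.9·9 = 41.1; e = 43.6 − 41.1 = 2.5
x=17: ŷ = 15 + 2.9·17 = 64.3; e = 62.3 − 64.3 = -2
x=23: ŷ = 15 + 2.9·23 = 81.7; e = 82.7 − 81.7 = 1
SSE = 0.25 + 0.25 + 2.25 + 6.25 + 4 + 1 = 14
s = √(14/4) = √3.5 ≈ 1.871

s = 1.871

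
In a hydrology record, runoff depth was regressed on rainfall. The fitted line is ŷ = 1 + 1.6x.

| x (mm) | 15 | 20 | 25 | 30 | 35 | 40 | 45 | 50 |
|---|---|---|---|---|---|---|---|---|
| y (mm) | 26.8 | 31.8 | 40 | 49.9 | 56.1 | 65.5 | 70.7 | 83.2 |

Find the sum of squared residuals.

SSE = 17.68

x=15: ŷ = 1 + 1.6·15 = 25; e = 26.8 − 25 = 1.8
x=20: ŷ = 1 + 1.6·20 = 33; e = 31.8 − 33 = -1.2
x=25: ŷ = 1 + 1.6·25 = 41; e = 40 − 41 = -1
x=30: ŷ = 1 + 1.6·30 = 49; e = 49.9 − 49 = 0.9
x=35: ŷ = 1 + 1.6·35 = 57; e = 56.1 − 57 = -0.9
x=40: ŷ = 1 + 1.6·40 = 65; e = 65.5 − 65 = 0.5
x=45: ŷ = 1 + 1.6·45 = 73; e = 70.7 − 73 = -2.3
x=50: ŷ = 1 + 1.6·50 = 81; e = 83.2 − 81 = 2.2
SSE = 3.24 + 1.44 + 1 + 0.81 + 0.81 + 0.25 + 5.29 + 4.84 = 17.68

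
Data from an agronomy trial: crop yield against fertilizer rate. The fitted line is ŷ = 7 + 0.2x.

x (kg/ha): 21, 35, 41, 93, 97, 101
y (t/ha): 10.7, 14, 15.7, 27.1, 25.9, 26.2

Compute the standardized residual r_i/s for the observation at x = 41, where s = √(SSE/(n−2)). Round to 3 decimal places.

x=21: ŷ = 7 + 0.2·21 = 11.2; r = 10.7 − 11.2 = -0.5
x=35: ŷ = 7 + 0.2·35 = 14; r = 14 − 14 = 0
x=41: ŷ = 7 + 0.2·41 = 15.2; r = 15.7 − 15.2 = 0.5
x=93: ŷ = 7 + 0.2·93 = 25.6; r = 27.1 − 25.6 = 1.5
x=97: ŷ = 7 + 0.2·97 = 26.4; r = 25.9 − 26.4 = -0.5
x=101: ŷ = 7 + 0.2·101 = 27.2; r = 26.2 − 27.2 = -1
SSE = 0.25 + 0 + 0.25 + 2.25 + 0.25 + 1 = 4
s = √(4/4) = 1
r/s = 0.5 / 1 = 0.500

0.500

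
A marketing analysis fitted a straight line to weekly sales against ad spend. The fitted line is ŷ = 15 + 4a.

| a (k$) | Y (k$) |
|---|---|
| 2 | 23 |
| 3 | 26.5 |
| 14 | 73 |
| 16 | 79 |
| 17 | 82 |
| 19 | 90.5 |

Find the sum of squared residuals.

a=2: ŷ = 15 + 4·2 = 23; r = 23 − 23 = 0
a=3: ŷ = 15 + 4·3 = 27; r = 26.5 − 27 = -0.5
a=14: ŷ = 15 + 4·14 = 71; r = 73 − 71 = 2
a=16: ŷ = 15 + 4·16 = 79; r = 79 − 79 = 0
a=17: ŷ = 15 + 4·17 = 83; r = 82 − 83 = -1
a=19: ŷ = 15 + 4·19 = 91; r = 90.5 − 91 = -0.5
SSE = 0 + 0.25 + 4 + 0 + 1 + 0.25 = 5.5

SSE = 5.5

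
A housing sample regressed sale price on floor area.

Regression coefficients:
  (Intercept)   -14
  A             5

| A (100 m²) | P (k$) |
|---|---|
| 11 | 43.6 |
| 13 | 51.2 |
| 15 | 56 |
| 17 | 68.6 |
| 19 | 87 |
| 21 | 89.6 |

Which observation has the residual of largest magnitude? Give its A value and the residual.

A=11: P̂ = -14 + 5·11 = 41; e = 43.6 − 41 = 2.6
A=13: P̂ = -14 + 5·13 = 51; e = 51.2 − 51 = 0.2
A=15: P̂ = -14 + 5·15 = 61; e = 56 − 61 = -5
A=17: P̂ = -14 + 5·17 = 71; e = 68.6 − 71 = -2.4
A=19: P̂ = -14 + 5·19 = 81; e = 87 − 81 = 6
A=21: P̂ = -14 + 5·21 = 91; e = 89.6 − 91 = -1.4
Largest |e| is 6 at A = 19, residual 6.

A = 19, e = 6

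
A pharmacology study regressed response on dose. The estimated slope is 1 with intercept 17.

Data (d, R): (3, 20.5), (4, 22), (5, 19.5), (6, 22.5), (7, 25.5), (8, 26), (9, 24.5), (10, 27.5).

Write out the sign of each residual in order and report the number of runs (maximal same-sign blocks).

d=3: ŷ = 17 + 3 = 20; e = 20.5 − 20 = 0.5
d=4: ŷ = 17 + 4 = 21; e = 22 − 21 = 1
d=5: ŷ = 17 + 5 = 22; e = 19.5 − 22 = -2.5
d=6: ŷ = 17 + 6 = 23; e = 22.5 − 23 = -0.5
d=7: ŷ = 17 + 7 = 24; e = 25.5 − 24 = 1.5
d=8: ŷ = 17 + 8 = 25; e = 26 − 25 = 1
d=9: ŷ = 17 + 9 = 26; e = 24.5 − 26 = -1.5
d=10: ŷ = 17 + 10 = 27; e = 27.5 − 27 = 0.5
Signs: + + − − + + − +
Runs: +×2, −×2, +×2, −×1, +×1 → 5

5 runs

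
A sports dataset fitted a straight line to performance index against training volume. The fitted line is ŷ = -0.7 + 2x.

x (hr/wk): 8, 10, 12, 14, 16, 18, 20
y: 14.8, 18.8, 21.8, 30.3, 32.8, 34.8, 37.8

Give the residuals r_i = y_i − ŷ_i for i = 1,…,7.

-0.5, -0.5, -1.5, 3, 1.5, -0.5, -1.5

x=8: ŷ = -0.7 + 2·8 = 15.3; r = 14.8 − 15.3 = -0.5
x=10: ŷ = -0.7 + 2·10 = 19.3; r = 18.8 − 19.3 = -0.5
x=12: ŷ = -0.7 + 2·12 = 23.3; r = 21.8 − 23.3 = -1.5
x=14: ŷ = -0.7 + 2·14 = 27.3; r = 30.3 − 27.3 = 3
x=16: ŷ = -0.7 + 2·16 = 31.3; r = 32.8 − 31.3 = 1.5
x=18: ŷ = -0.7 + 2·18 = 35.3; r = 34.8 − 35.3 = -0.5
x=20: ŷ = -0.7 + 2·20 = 39.3; r = 37.8 − 39.3 = -1.5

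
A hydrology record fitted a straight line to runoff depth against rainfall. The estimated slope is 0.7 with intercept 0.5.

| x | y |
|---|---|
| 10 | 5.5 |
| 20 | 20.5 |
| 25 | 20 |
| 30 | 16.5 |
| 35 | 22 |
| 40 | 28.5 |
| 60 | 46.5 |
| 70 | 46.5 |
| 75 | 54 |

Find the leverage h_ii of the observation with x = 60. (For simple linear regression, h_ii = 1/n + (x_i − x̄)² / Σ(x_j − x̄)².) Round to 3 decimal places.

h = 0.202

x̄ = (10 + 20 + 25 + 30 + 35 + 40 + 60 + 70 + 75)/9 = 40.5556
Σ(x − x̄)² = 933.642 + 422.531 + 241.975 + 111.42 + 30.8642 + 0.308642 + 378.086 + 866.975 + 1186.42 = 4172.22
h = 1/9 + (19.4444)²/4172.22 = 0.111111 + 0.0906199 = 0.202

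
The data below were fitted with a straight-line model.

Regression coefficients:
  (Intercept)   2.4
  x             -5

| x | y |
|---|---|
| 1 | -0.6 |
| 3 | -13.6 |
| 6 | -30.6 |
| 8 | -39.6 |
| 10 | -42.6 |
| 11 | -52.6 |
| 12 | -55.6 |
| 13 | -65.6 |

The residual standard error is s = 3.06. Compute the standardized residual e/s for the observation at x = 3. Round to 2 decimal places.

-0.33

ŷ = 2.4 − 5·3 = -12.6
e = -13.6 − (-12.6) = -1
e/s = -1 / 3.06 = -0.33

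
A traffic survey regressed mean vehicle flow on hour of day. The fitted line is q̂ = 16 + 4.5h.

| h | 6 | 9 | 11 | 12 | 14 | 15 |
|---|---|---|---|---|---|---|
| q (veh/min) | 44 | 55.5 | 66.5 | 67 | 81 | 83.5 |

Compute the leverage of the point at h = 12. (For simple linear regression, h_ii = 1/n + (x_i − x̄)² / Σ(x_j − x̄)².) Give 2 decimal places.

h = 0.18

h̄ = (6 + 9 + 11 + 12 + 14 + 15)/6 = 11.1667
Σ(h − h̄)² = 26.6944 + 4.69444 + 0.0277778 + 0.694444 + 8.02778 + 14.6944 = 54.8333
h = 1/6 + (0.833333)²/54.8333 = 0.166667 + 0.0126646 = 0.18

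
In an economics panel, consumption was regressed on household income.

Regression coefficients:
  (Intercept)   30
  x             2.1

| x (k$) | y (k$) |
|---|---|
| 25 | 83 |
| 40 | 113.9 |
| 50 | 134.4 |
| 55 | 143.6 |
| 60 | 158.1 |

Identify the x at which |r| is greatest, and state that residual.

x=25: ŷ = 30 + 2.1·25 = 82.5; r = 83 − 82.5 = 0.5
x=40: ŷ = 30 + 2.1·40 = 114; r = 113.9 − 114 = -0.1
x=50: ŷ = 30 + 2.1·50 = 135; r = 134.4 − 135 = -0.6
x=55: ŷ = 30 + 2.1·55 = 145.5; r = 143.6 − 145.5 = -1.9
x=60: ŷ = 30 + 2.1·60 = 156; r = 158.1 − 156 = 2.1
Largest |r| is 2.1 at x = 60, residual 2.1.

x = 60, r = 2.1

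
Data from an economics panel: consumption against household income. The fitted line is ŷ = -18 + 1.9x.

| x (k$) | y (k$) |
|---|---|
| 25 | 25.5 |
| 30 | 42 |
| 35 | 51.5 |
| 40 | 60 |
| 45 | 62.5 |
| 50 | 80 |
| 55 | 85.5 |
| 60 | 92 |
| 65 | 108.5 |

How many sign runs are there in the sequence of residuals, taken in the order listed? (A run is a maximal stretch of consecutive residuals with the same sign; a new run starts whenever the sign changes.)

x=25: ŷ = -18 + 1.9·25 = 29.5; r = 25.5 − 29.5 = -4
x=30: ŷ = -18 + 1.9·30 = 39; r = 42 − 39 = 3
x=35: ŷ = -18 + 1.9·35 = 48.5; r = 51.5 − 48.5 = 3
x=40: ŷ = -18 + 1.9·40 = 58; r = 60 − 58 = 2
x=45: ŷ = -18 + 1.9·45 = 67.5; r = 62.5 − 67.5 = -5
x=50: ŷ = -18 + 1.9·50 = 77; r = 80 − 77 = 3
x=55: ŷ = -18 + 1.9·55 = 86.5; r = 85.5 − 86.5 = -1
x=60: ŷ = -18 + 1.9·60 = 96; r = 92 − 96 = -4
x=65: ŷ = -18 + 1.9·65 = 105.5; r = 108.5 − 105.5 = 3
Signs: − + + + − + − − +
Runs: −×1, +×3, −×1, +×1, −×2, +×1 → 6

6 runs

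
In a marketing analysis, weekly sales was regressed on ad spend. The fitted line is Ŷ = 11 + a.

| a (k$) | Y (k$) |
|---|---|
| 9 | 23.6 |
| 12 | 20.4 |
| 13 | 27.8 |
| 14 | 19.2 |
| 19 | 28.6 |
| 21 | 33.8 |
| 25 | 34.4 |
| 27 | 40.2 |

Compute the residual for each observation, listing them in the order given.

3.6, -2.6, 3.8, -5.8, -1.4, 1.8, -1.6, 2.2

a=9: Ŷ = 11 + 9 = 20; e = 23.6 − 20 = 3.6
a=12: Ŷ = 11 + 12 = 23; e = 20.4 − 23 = -2.6
a=13: Ŷ = 11 + 13 = 24; e = 27.8 − 24 = 3.8
a=14: Ŷ = 11 + 14 = 25; e = 19.2 − 25 = -5.8
a=19: Ŷ = 11 + 19 = 30; e = 28.6 − 30 = -1.4
a=21: Ŷ = 11 + 21 = 32; e = 33.8 − 32 = 1.8
a=25: Ŷ = 11 + 25 = 36; e = 34.4 − 36 = -1.6
a=27: Ŷ = 11 + 27 = 38; e = 40.2 − 38 = 2.2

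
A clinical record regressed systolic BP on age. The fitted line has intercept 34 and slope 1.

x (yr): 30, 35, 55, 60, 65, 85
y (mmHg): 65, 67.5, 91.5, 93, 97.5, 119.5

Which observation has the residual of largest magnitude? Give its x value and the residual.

x=30: ŷ = 34 + 30 = 64; r = 65 − 64 = 1
x=35: ŷ = 34 + 35 = 69; r = 67.5 − 69 = -1.5
x=55: ŷ = 34 + 55 = 89; r = 91.5 − 89 = 2.5
x=60: ŷ = 34 + 60 = 94; r = 93 − 94 = -1
x=65: ŷ = 34 + 65 = 99; r = 97.5 − 99 = -1.5
x=85: ŷ = 34 + 85 = 119; r = 119.5 − 119 = 0.5
Largest |r| is 2.5 at x = 55, residual 2.5.

x = 55, r = 2.5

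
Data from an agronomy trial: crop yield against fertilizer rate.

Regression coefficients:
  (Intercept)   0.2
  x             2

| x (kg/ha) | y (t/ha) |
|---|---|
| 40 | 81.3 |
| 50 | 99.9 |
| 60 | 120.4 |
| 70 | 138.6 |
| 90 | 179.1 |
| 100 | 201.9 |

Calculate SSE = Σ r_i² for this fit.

x=40: ŷ = 0.2 + 2·40 = 80.2; r = 81.3 − 80.2 = 1.1
x=50: ŷ = 0.2 + 2·50 = 100.2; r = 99.9 − 100.2 = -0.3
x=60: ŷ = 0.2 + 2·60 = 120.2; r = 120.4 − 120.2 = 0.2
x=70: ŷ = 0.2 + 2·70 = 140.2; r = 138.6 − 140.2 = -1.6
x=90: ŷ = 0.2 + 2·90 = 180.2; r = 179.1 − 180.2 = -1.1
x=100: ŷ = 0.2 + 2·100 = 200.2; r = 201.9 − 200.2 = 1.7
SSE = 1.21 + 0.09 + 0.04 + 2.56 + 1.21 + 2.89 = 8

SSE = 8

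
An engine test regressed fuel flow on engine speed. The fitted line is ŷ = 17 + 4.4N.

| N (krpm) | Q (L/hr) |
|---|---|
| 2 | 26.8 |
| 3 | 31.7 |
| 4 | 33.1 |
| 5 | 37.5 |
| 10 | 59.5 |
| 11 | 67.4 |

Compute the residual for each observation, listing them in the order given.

N=2: ŷ = 17 + 4.4·2 = 25.8; r = 26.8 − 25.8 = 1
N=3: ŷ = 17 + 4.4·3 = 30.2; r = 31.7 − 30.2 = 1.5
N=4: ŷ = 17 + 4.4·4 = 34.6; r = 33.1 − 34.6 = -1.5
N=5: ŷ = 17 + 4.4·5 = 39; r = 37.5 − 39 = -1.5
N=10: ŷ = 17 + 4.4·10 = 61; r = 59.5 − 61 = -1.5
N=11: ŷ = 17 + 4.4·11 = 65.4; r = 67.4 − 65.4 = 2

1, 1.5, -1.5, -1.5, -1.5, 2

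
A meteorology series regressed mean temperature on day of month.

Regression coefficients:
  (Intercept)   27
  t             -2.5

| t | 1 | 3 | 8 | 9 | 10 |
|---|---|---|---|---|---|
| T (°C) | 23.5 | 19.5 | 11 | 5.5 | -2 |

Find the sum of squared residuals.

t=1: ŷ = 27 − 2.5·1 = 24.5; r = 23.5 − 24.5 = -1
t=3: ŷ = 27 − 2.5·3 = 19.5; r = 19.5 − 19.5 = 0
t=8: ŷ = 27 − 2.5·8 = 7; r = 11 − 7 = 4
t=9: ŷ = 27 − 2.5·9 = 4.5; r = 5.5 − 4.5 = 1
t=10: ŷ = 27 − 2.5·10 = 2; r = -2 − 2 = -4
SSE = 1 + 0 + 16 + 1 + 16 = 34

SSE = 34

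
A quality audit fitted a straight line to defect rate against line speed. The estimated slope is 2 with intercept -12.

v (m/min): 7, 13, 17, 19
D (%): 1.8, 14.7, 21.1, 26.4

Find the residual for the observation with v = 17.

r = -0.9

ŷ = -12 + 2·17 = 22
r = 21.1 − 22 = -0.9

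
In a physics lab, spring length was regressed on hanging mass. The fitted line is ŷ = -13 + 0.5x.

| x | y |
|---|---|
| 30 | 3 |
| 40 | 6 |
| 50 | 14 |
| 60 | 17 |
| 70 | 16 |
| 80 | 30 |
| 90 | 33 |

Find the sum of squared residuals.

x=30: ŷ = -13 + 0.5·30 = 2; r = 3 − 2 = 1
x=40: ŷ = -13 + 0.5·40 = 7; r = 6 − 7 = -1
x=50: ŷ = -13 + 0.5·50 = 12; r = 14 − 12 = 2
x=60: ŷ = -13 + 0.5·60 = 17; r = 17 − 17 = 0
x=70: ŷ = -13 + 0.5·70 = 22; r = 16 − 22 = -6
x=80: ŷ = -13 + 0.5·80 = 27; r = 30 − 27 = 3
x=90: ŷ = -13 + 0.5·90 = 32; r = 33 − 32 = 1
SSE = 1 + 1 + 4 + 0 + 36 + 9 + 1 = 52

SSE = 52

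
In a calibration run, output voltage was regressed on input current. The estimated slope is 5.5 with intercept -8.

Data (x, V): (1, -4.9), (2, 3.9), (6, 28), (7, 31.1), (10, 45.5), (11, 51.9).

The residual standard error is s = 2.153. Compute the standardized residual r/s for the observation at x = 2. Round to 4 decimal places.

0.4180

V̂ = -8 + 5.5·2 = 3
r = 3.9 − 3 = 0.9
r/s = 0.9 / 2.153 = 0.4180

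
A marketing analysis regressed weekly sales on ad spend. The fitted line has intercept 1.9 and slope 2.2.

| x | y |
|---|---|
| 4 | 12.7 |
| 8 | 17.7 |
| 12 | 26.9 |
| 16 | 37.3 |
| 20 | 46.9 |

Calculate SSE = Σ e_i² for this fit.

SSE = 10.24

x=4: ŷ = 1.9 + 2.2·4 = 10.7; e = 12.7 − 10.7 = 2
x=8: ŷ = 1.9 + 2.2·8 = 19.5; e = 17.7 − 19.5 = -1.8
x=12: ŷ = 1.9 + 2.2·12 = 28.3; e = 26.9 − 28.3 = -1.4
x=16: ŷ = 1.9 + 2.2·16 = 37.1; e = 37.3 − 37.1 = 0.2
x=20: ŷ = 1.9 + 2.2·20 = 45.9; e = 46.9 − 45.9 = 1
SSE = 4 + 3.24 + 1.96 + 0.04 + 1 = 10.24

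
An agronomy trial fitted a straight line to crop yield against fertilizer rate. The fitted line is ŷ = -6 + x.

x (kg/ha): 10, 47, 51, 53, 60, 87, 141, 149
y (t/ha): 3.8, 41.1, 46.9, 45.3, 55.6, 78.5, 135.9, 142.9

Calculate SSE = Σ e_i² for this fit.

SSE = 16.18

x=10: ŷ = -6 + 10 = 4; e = 3.8 − 4 = -0.2
x=47: ŷ = -6 + 47 = 41; e = 41.1 − 41 = 0.1
x=51: ŷ = -6 + 51 = 45; e = 46.9 − 45 = 1.9
x=53: ŷ = -6 + 53 = 47; e = 45.3 − 47 = -1.7
x=60: ŷ = -6 + 60 = 54; e = 55.6 − 54 = 1.6
x=87: ŷ = -6 + 87 = 81; e = 78.5 − 81 = -2.5
x=141: ŷ = -6 + 141 = 135; e = 135.9 − 135 = 0.9
x=149: ŷ = -6 + 149 = 143; e = 142.9 − 143 = -0.1
SSE = 0.04 + 0.01 + 3.61 + 2.89 + 2.56 + 6.25 + 0.81 + 0.01 = 16.18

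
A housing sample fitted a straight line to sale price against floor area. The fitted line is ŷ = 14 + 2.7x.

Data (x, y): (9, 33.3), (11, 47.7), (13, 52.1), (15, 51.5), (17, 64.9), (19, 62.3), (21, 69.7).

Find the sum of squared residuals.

SSE = 94

x=9: ŷ = 14 + 2.7·9 = 38.3; e = 33.3 − 38.3 = -5
x=11: ŷ = 14 + 2.7·11 = 43.7; e = 47.7 − 43.7 = 4
x=13: ŷ = 14 + 2.7·13 = 49.1; e = 52.1 − 49.1 = 3
x=15: ŷ = 14 + 2.7·15 = 54.5; e = 51.5 − 54.5 = -3
x=17: ŷ = 14 + 2.7·17 = 59.9; e = 64.9 − 59.9 = 5
x=19: ŷ = 14 + 2.7·19 = 65.3; e = 62.3 − 65.3 = -3
x=21: ŷ = 14 + 2.7·21 = 70.7; e = 69.7 − 70.7 = -1
SSE = 25 + 16 + 9 + 9 + 25 + 9 + 1 = 94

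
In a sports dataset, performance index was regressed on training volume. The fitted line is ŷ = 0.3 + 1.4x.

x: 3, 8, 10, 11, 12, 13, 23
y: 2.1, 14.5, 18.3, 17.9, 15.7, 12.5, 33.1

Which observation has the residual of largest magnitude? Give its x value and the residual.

x = 13, r = -6

x=3: ŷ = 0.3 + 1.4·3 = 4.5; r = 2.1 − 4.5 = -2.4
x=8: ŷ = 0.3 + 1.4·8 = 11.5; r = 14.5 − 11.5 = 3
x=10: ŷ = 0.3 + 1.4·10 = 14.3; r = 18.3 − 14.3 = 4
x=11: ŷ = 0.3 + 1.4·11 = 15.7; r = 17.9 − 15.7 = 2.2
x=12: ŷ = 0.3 + 1.4·12 = 17.1; r = 15.7 − 17.1 = -1.4
x=13: ŷ = 0.3 + 1.4·13 = 18.5; r = 12.5 − 18.5 = -6
x=23: ŷ = 0.3 + 1.4·23 = 32.5; r = 33.1 − 32.5 = 0.6
Largest |r| is 6 at x = 13, residual -6.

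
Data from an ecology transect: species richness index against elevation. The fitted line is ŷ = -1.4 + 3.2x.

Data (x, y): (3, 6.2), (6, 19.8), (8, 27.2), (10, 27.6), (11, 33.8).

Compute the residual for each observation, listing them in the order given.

-2, 2, 3, -3, 0

x=3: ŷ = -1.4 + 3.2·3 = 8.2; e = 6.2 − 8.2 = -2
x=6: ŷ = -1.4 + 3.2·6 = 17.8; e = 19.8 − 17.8 = 2
x=8: ŷ = -1.4 + 3.2·8 = 24.2; e = 27.2 − 24.2 = 3
x=10: ŷ = -1.4 + 3.2·10 = 30.6; e = 27.6 − 30.6 = -3
x=11: ŷ = -1.4 + 3.2·11 = 33.8; e = 33.8 − 33.8 = 0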